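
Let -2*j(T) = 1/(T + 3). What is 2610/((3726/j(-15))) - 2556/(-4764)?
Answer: 1115749/1972296 ≈ 0.56571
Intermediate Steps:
j(T) = -1/(2*(3 + T)) (j(T) = -1/(2*(T + 3)) = -1/(2*(3 + T)))
2610/((3726/j(-15))) - 2556/(-4764) = 2610/((3726/((-1/(6 + 2*(-15)))))) - 2556/(-4764) = 2610/((3726/((-1/(6 - 30))))) - 2556*(-1/4764) = 2610/((3726/((-1/(-24))))) + 213/397 = 2610/((3726/((-1*(-1/24))))) + 213/397 = 2610/((3726/(1/24))) + 213/397 = 2610/((3726*24)) + 213/397 = 2610/89424 + 213/397 = 2610*(1/89424) + 213/397 = 145/4968 + 213/397 = 1115749/1972296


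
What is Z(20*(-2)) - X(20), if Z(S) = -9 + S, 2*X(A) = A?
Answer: -59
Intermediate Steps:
X(A) = A/2
Z(20*(-2)) - X(20) = (-9 + 20*(-2)) - 20/2 = (-9 - 40) - 1*10 = -49 - 10 = -59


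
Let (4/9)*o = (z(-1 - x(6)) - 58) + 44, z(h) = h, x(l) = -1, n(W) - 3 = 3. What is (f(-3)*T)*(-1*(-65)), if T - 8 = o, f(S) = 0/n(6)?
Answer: 0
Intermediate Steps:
n(W) = 6 (n(W) = 3 + 3 = 6)
f(S) = 0 (f(S) = 0/6 = 0*(1/6) = 0)
o = -63/2 (o = 9*(((-1 - 1*(-1)) - 58) + 44)/4 = 9*(((-1 + 1) - 58) + 44)/4 = 9*((0 - 58) + 44)/4 = 9*(-58 + 44)/4 = (9/4)*(-14) = -63/2 ≈ -31.500)
T = -47/2 (T = 8 - 63/2 = -47/2 ≈ -23.500)
(f(-3)*T)*(-1*(-65)) = (0*(-47/2))*(-1*(-65)) = 0*65 = 0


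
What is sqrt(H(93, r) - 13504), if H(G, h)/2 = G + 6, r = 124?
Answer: I*sqrt(13306) ≈ 115.35*I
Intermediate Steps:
H(G, h) = 12 + 2*G (H(G, h) = 2*(G + 6) = 2*(6 + G) = 12 + 2*G)
sqrt(H(93, r) - 13504) = sqrt((12 + 2*93) - 13504) = sqrt((12 + 186) - 13504) = sqrt(198 - 13504) = sqrt(-13306) = I*sqrt(13306)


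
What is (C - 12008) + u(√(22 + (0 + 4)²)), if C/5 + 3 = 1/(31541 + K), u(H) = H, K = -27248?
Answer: -51614734/4293 + √38 ≈ -12017.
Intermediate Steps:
C = -64390/4293 (C = -15 + 5/(31541 - 27248) = -15 + 5/4293 = -64390/4293 ≈ -14.999)
(C - 12008) + u(√(22 + (0 + 4)²)) = (-64390/4293 - 12008) + √(22 + (0 + 4)²) = -51614734/4293 + √(22 + 4²) = -51614734/4293 + √(22 + 16) = -51614734/4293 + √38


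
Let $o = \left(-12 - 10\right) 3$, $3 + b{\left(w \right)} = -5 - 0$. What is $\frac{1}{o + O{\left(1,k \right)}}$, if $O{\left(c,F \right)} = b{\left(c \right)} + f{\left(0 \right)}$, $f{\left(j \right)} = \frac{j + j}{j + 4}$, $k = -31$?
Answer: $- \frac{1}{74} \approx -0.013514$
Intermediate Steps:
$b{\left(w \right)} = -8$ ($b{\left(w \right)} = -3 - 5 = -8$)
$o = -66$ ($o = \left(-22\right) 3 = -66$)
$f{\left(j \right)} = \frac{2 j}{4 + j}$
$O{\left(c,F \right)} = -8$ ($O{\left(c,F \right)} = -8 + 2 \cdot 0 \frac{1}{4 + 0} = -8 + 2 \cdot 0 \cdot \frac{1}{4} = -8 + 0 = -8$)
$\frac{1}{o + O{\left(1,k \right)}} = \frac{1}{-66 - 8} = \frac{1}{-74} = - \frac{1}{74}$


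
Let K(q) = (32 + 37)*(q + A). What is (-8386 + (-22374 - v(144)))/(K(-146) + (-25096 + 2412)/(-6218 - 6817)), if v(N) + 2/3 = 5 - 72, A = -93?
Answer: 400074565/214937501 ≈ 1.8614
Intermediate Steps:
v(N) = -203/3 (v(N) = -⅔ + (5 - 72) = -⅔ - 67 = -203/3)
K(q) = -6417 + 69*q (K(q) = (32 + 37)*(q - 93) = 69*(-93 + q) = -6417 + 69*q)
(-8386 + (-22374 - v(144)))/(K(-146) + (-25096 + 2412)/(-6218 - 6817)) = (-8386 + (-22374 - 1*(-203/3)))/((-6417 + 69*(-146)) + (-25096 + 2412)/(-6218 - 6817)) = (-8386 + (-22374 + 203/3))/((-6417 - 10074) - 22684/(-13035)) = (-8386 - 66919/3)/(-16491 - 22684*(-1/13035)) = -92077/(3*(-16491 + 22684/13035)) = -92077/(3*(-214937501/13035)) = -92077/3*(-13035/214937501) = 400074565/214937501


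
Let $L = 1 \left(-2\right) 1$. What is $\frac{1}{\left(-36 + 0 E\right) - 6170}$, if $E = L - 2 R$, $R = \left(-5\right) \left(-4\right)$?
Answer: $- \frac{1}{6206} \approx -0.00016113$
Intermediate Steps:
$L = -2$ ($L = \left(-2\right) 1 = -2$)
$R = 20$
$E = -42$ ($E = -2 - 40 = -42$)
$\frac{1}{\left(-36 + 0 E\right) - 6170} = \frac{1}{\left(-36 + 0 \left(-42\right)\right) - 6170} = \frac{1}{\left(-36 + 0\right) - 6170} = \frac{1}{-36 - 6170} = \frac{1}{-6206} = - \frac{1}{6206}$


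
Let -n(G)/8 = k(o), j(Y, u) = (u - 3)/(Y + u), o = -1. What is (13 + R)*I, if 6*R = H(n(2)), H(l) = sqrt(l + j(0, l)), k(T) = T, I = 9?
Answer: 117 + 3*sqrt(138)/8 ≈ 121.41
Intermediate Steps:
j(Y, u) = (-3 + u)/(Y + u)
n(G) = 8 (n(G) = -8*(-1) = 8)
H(l) = sqrt(l + (-3 + l)/l) (H(l) = sqrt(l + (-3 + l)/(0 + l)) = sqrt(l + (-3 + l)/l))
R = sqrt(138)/24 (R = sqrt(1 + 8 - 3/8)/6 = sqrt(69/8)/6 = (sqrt(138)/4)/6 = sqrt(138)/24 ≈ 0.48947)
(13 + R)*I = (13 + sqrt(138)/24)*9 = 117 + 3*sqrt(138)/8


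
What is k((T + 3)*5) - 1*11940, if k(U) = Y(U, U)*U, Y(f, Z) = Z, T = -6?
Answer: -11715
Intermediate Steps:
k(U) = U**2 (k(U) = U*U = U**2)
k((T + 3)*5) - 1*11940 = ((-6 + 3)*5)**2 - 1*11940 = (-3*5)**2 - 11940 = (-15)**2 - 11940 = 225 - 11940 = -11715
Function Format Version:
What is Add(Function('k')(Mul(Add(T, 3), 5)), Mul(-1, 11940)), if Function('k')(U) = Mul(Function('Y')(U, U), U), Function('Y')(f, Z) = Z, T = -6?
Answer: -11715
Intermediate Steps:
Function('k')(U) = Pow(U, 2) (Function('k')(U) = Mul(U, U) = Pow(U, 2))
Add(Function('k')(Mul(Add(T, 3), 5)), Mul(-1, 11940)) = Add(Pow(Mul(Add(-6, 3), 5), 2), Mul(-1, 11940)) = Add(Pow(Mul(-3, 5), 2), -11940) = Add(Pow(-15, 2), -11940) = Add(225, -11940) = -11715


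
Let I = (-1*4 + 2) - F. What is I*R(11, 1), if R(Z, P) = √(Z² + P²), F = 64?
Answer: -66*√122 ≈ -728.99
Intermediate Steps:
R(Z, P) = √(P² + Z²)
I = -66 (I = (-1*4 + 2) - 1*64 = (-4 + 2) - 64 = -2 - 64 = -66)
I*R(11, 1) = -66*√(1² + 11²) = -66*√(1 + 121) = -66*√122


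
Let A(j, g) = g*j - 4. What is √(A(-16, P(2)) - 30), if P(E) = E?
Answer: I*√66 ≈ 8.124*I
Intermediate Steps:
A(j, g) = -4 + g*j
√(A(-16, P(2)) - 30) = √((-4 + 2*(-16)) - 30) = √((-4 - 32) - 30) = √(-36 - 30) = √(-66) = I*√66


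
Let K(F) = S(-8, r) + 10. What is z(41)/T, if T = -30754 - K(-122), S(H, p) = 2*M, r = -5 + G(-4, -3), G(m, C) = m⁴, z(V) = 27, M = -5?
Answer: -27/30754 ≈ -0.00087793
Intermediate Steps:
r = 251 (r = -5 + (-4)⁴ = -5 + 256 = 251)
S(H, p) = -10 (S(H, p) = 2*(-5) = -10)
K(F) = 0 (K(F) = -10 + 10 = 0)
T = -30754 (T = -30754 - 1*0 = -30754 + 0 = -30754)
z(41)/T = 27/(-30754) = 27*(-1/30754) = -27/30754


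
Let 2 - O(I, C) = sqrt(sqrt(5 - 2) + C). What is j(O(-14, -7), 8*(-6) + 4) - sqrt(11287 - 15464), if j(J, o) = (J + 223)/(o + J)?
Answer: -I*sqrt(4177) - (225 - I*sqrt(7 - sqrt(3)))/(42 + I*sqrt(7 - sqrt(3))) ≈ -5.3382 - 64.283*I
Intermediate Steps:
O(I, C) = 2 - sqrt(C + sqrt(3)) (O(I, C) = 2 - sqrt(sqrt(5 - 2) + C) = 2 - sqrt(sqrt(3) + C) = 2 - sqrt(C + sqrt(3)))
j(J, o) = (223 + J)/(J + o)
j(O(-14, -7), 8*(-6) + 4) - sqrt(11287 - 15464) = (223 + (2 - sqrt(-7 + sqrt(3))))/((2 - sqrt(-7 + sqrt(3))) + (8*(-6) + 4)) - sqrt(11287 - 15464) = (225 - sqrt(-7 + sqrt(3)))/((2 - sqrt(-7 + sqrt(3))) + (-48 + 4)) - sqrt(-4177) = (225 - sqrt(-7 + sqrt(3)))/((2 - sqrt(-7 + sqrt(3))) - 44) - I*sqrt(4177) = (225 - sqrt(-7 + sqrt(3)))/(-42 - sqrt(-7 + sqrt(3))) - I*sqrt(4177)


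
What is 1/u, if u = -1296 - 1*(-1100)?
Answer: -1/196 ≈ -0.0051020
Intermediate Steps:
u = -196 (u = -1296 + 1100 = -196)
1/u = 1/(-196) = -1/196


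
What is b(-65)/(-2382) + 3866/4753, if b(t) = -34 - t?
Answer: 9061469/11321646 ≈ 0.80037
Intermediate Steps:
b(-65)/(-2382) + 3866/4753 = (-34 - 1*(-65))/(-2382) + 3866/4753 = (-34 + 65)*(-1/2382) + 3866*(1/4753) = 31*(-1/2382) + 3866/4753 = -31/2382 + 3866/4753 = 9061469/11321646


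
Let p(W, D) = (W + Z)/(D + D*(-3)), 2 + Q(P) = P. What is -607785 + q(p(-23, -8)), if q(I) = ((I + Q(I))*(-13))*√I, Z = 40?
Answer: -607785 - 13*√17/32 ≈ -6.0779e+5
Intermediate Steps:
Q(P) = -2 + P
p(W, D) = -(40 + W)/(2*D) (p(W, D) = (W + 40)/(D + D*(-3)) = (40 + W)/(D - 3*D) = (40 + W)/((-2*D)) = (40 + W)*(-1/(2*D)) = -(40 + W)/(2*D))
q(I) = √I*(26 - 26*I) (q(I) = ((I + (-2 + I))*(-13))*√I = ((-2 + 2*I)*(-13))*√I = (26 - 26*I)*√I = √I*(26 - 26*I))
-607785 + q(p(-23, -8)) = -607785 + 26*√((½)*(-40 - 1*(-23))/(-8))*(1 - (-40 - 1*(-23))/(2*(-8))) = -607785 + 26*√((½)*(-⅛)*(-40 + 23))*(1 - (-1)*(-40 + 23)/(2*8)) = -607785 + 26*√((½)*(-⅛)*(-17))*(1 - (-1)*(-17)/(2*8)) = -607785 + 26*√(17/16)*(1 - 1*17/16) = -607785 + 26*(√17/4)*(1 - 17/16) = -607785 + 26*(√17/4)*(-1/16) = -607785 - 13*√17/32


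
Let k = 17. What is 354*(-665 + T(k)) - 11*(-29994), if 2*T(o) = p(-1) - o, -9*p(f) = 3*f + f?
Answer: 274781/3 ≈ 91594.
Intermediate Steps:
p(f) = -4*f/9 (p(f) = -(3*f + f)/9 = -4*f/9)
T(o) = 2/9 - o/2 (T(o) = (-4/9*(-1) - o)/2 = (4/9 - o)/2 = 2/9 - o/2)
354*(-665 + T(k)) - 11*(-29994) = 354*(-665 + (2/9 - 1/2*17)) - 11*(-29994) = 354*(-665 + (2/9 - 17/2)) + 329934 = 354*(-665 - 149/18) + 329934 = 354*(-12119/18) + 329934 = -715021/3 + 329934 = 274781/3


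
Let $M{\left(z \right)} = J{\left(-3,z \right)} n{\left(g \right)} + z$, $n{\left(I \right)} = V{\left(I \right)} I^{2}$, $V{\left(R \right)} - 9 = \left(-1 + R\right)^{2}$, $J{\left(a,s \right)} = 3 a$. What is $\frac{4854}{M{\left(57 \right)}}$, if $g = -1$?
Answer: $- \frac{809}{10} \approx -80.9$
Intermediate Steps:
$V{\left(R \right)} = 9 + \left(-1 + R\right)^{2}$
$n{\left(I \right)} = I^{2} \left(9 + \left(-1 + I\right)^{2}\right)$ ($n{\left(I \right)} = \left(9 + \left(-1 + I\right)^{2}\right) I^{2} = I^{2} \left(9 + \left(-1 + I\right)^{2}\right)$)
$M{\left(z \right)} = -117 + z$ ($M{\left(z \right)} = 3 \left(-3\right) \left(-1\right)^{2} \left(9 + \left(-1 - 1\right)^{2}\right) + z = - 9 \cdot 1 \left(9 + \left(-2\right)^{2}\right) + z = - 9 \cdot 1 \left(9 + 4\right) + z = - 9 \cdot 1 \cdot 13 + z = \left(-9\right) 13 + z = -117 + z$)
$\frac{4854}{M{\left(57 \right)}} = \frac{4854}{-117 + 57} = \frac{4854}{-60} = 4854 \left(- \frac{1}{60}\right) = - \frac{809}{10}$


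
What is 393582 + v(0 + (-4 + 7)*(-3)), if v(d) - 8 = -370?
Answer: 393220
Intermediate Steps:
v(d) = -362 (v(d) = 8 - 370 = -362)
393582 + v(0 + (-4 + 7)*(-3)) = 393582 - 362 = 393220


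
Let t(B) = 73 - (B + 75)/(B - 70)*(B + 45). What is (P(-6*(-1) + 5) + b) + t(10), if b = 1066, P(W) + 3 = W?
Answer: 14699/12 ≈ 1224.9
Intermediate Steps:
P(W) = -3 + W
t(B) = 73 - (45 + B)*(75 + B)/(-70 + B) (t(B) = 73 - (75 + B)/(-70 + B)*(45 + B) = 73 - (45 + B)*(75 + B)/(-70 + B))
(P(-6*(-1) + 5) + b) + t(10) = ((-3 + (-6*(-1) + 5)) + 1066) + (-8485 - 1*10² - 47*10)/(-70 + 10) = ((-3 + (6 + 5)) + 1066) + (-8485 - 1*100 - 470)/(-60) = ((-3 + 11) + 1066) - (-8485 - 100 - 470)/60 = (8 + 1066) - 1/60*(-9055) = 1074 + 1811/12 = 14699/12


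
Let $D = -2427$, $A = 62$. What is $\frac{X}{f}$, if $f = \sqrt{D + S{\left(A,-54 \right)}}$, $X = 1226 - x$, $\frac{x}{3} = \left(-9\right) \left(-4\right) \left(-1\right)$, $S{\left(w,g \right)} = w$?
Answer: $- \frac{1334 i \sqrt{2365}}{2365} \approx - 27.431 i$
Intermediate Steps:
$x = -108$ ($x = 3 \left(-9\right) \left(-4\right) \left(-1\right) = 3 \cdot 36 \left(-1\right) = 3 \left(-36\right) = -108$)
$X = 1334$ ($X = 1226 - -108 = 1226 + 108 = 1334$)
$f = i \sqrt{2365}$ ($f = \sqrt{-2427 + 62} = \sqrt{-2365} = i \sqrt{2365} \approx 48.631 i$)
$\frac{X}{f} = \frac{1334}{i \sqrt{2365}} = 1334 \left(- \frac{i \sqrt{2365}}{2365}\right) = - \frac{1334 i \sqrt{2365}}{2365}$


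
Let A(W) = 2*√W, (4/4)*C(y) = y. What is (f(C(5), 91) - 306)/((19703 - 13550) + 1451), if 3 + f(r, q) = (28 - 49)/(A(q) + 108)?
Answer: -218373/5370325 + 21*√91/42962600 ≈ -0.040658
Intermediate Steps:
C(y) = y
f(r, q) = -3 - 21/(108 + 2*√q) (f(r, q) = -3 + (28 - 49)/(2*√q + 108) = -3 - 21/(108 + 2*√q))
(f(C(5), 91) - 306)/((19703 - 13550) + 1451) = (3*(-115 - 2*√91)/(2*(54 + √91)) - 306)/((19703 - 13550) + 1451) = (-306 + 3*(-115 - 2*√91)/(2*(54 + √91)))/(6153 + 1451) = (-306 + 3*(-115 - 2*√91)/(2*(54 + √91)))/7604 = (-306 + 3*(-115 - 2*√91)/(2*(54 + √91)))*(1/7604) = -153/3802 + 3*(-115 - 2*√91)/(15208*(54 + √91))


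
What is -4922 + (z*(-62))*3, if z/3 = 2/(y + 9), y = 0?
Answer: -5046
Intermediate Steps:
z = 2/3 (z = 3*(2/(0 + 9)) = 3*(2/9) = 2/3 ≈ 0.66667)
-4922 + (z*(-62))*3 = -4922 + ((2/3)*(-62))*3 = -4922 - 124/3*3 = -4922 - 124 = -5046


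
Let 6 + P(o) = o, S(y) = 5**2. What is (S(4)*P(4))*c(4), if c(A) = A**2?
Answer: -800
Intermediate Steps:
S(y) = 25
P(o) = -6 + o
(S(4)*P(4))*c(4) = (25*(-6 + 4))*4**2 = (25*(-2))*16 = -50*16 = -800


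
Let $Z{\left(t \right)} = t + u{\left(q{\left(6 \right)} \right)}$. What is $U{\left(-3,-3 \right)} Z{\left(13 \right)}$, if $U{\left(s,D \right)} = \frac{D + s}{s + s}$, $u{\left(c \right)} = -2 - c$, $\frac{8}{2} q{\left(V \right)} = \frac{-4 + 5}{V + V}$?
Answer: $\frac{527}{48} \approx 10.979$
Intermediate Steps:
$q{\left(V \right)} = \frac{1}{8 V}$ ($q{\left(V \right)} = \frac{\left(-4 + 5\right) \frac{1}{V + V}}{4} = \frac{1 \frac{1}{2 V}}{4} = \frac{\frac{1}{2} \frac{1}{V}}{4} = \frac{1}{8 V}$)
$U{\left(s,D \right)} = \frac{D + s}{2 s}$
$Z{\left(t \right)} = - \frac{97}{48} + t$ ($Z{\left(t \right)} = t - \left(2 + \frac{1}{8 \cdot 6}\right) = t - \left(2 + \frac{1}{8} \cdot \frac{1}{6}\right) = t - \frac{97}{48} = - \frac{97}{48} + t$)
$U{\left(-3,-3 \right)} Z{\left(13 \right)} = \frac{-3 - 3}{2 \left(-3\right)} \left(- \frac{97}{48} + 13\right) = \frac{1}{2} \left(- \frac{1}{3}\right) \left(-6\right) \frac{527}{48} = 1 \cdot \frac{527}{48} = \frac{527}{48}$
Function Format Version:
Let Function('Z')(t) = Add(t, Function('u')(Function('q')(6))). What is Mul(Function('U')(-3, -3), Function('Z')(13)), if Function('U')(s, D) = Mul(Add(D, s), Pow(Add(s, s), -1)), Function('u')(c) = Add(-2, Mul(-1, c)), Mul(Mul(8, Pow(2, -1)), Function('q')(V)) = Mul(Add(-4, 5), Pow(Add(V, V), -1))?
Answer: Rational(527, 48) ≈ 10.979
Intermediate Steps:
Function('q')(V) = Mul(Rational(1, 8), Pow(V, -1)) (Function('q')(V) = Mul(Rational(1, 4), Mul(Add(-4, 5), Pow(Add(V, V), -1))) = Mul(Rational(1, 4), Mul(1, Pow(Mul(2, V), -1))) = Mul(Rational(1, 4), Mul(1, Mul(Rational(1, 2), Pow(V, -1)))) = Mul(Rational(1, 4), Mul(Rational(1, 2), Pow(V, -1))) = Mul(Rational(1, 8), Pow(V, -1)))
Function('U')(s, D) = Mul(Rational(1, 2), Pow(s, -1), Add(D, s)) (Function('U')(s, D) = Mul(Add(D, s), Pow(Mul(2, s), -1)) = Mul(Add(D, s), Mul(Rational(1, 2), Pow(s, -1))) = Mul(Rational(1, 2), Pow(s, -1), Add(D, s)))
Function('Z')(t) = Add(Rational(-97, 48), t) (Function('Z')(t) = Add(t, Add(-2, Mul(-1, Mul(Rational(1, 8), Pow(6, -1))))) = Add(t, Add(-2, Mul(-1, Mul(Rational(1, 8), Rational(1, 6))))) = Add(t, Add(-2, Mul(-1, Rational(1, 48)))) = Add(t, Add(-2, Rational(-1, 48))) = Add(t, Rational(-97, 48)) = Add(Rational(-97, 48), t))
Mul(Function('U')(-3, -3), Function('Z')(13)) = Mul(Mul(Rational(1, 2), Pow(-3, -1), Add(-3, -3)), Add(Rational(-97, 48), 13)) = Mul(Mul(Rational(1, 2), Rational(-1, 3), -6), Rational(527, 48)) = Mul(1, Rational(527, 48)) = Rational(527, 48)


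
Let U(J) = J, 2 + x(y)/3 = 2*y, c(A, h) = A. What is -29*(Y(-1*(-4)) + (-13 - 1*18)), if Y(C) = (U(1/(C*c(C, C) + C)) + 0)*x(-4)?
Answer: 1885/2 ≈ 942.50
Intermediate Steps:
x(y) = -6 + 6*y (x(y) = -6 + 3*(2*y) = -6 + 6*y)
Y(C) = -30/(C + C²) (Y(C) = (1/(C*C + C) + 0)*(-6 + 6*(-4)) = (1/(C² + C) + 0)*(-6 - 24) = (1/(C + C²) + 0)*(-30) = -30/(C + C²))
-29*(Y(-1*(-4)) + (-13 - 1*18)) = -29*(-30/(((-1*(-4)))*(1 - 1*(-4))) + (-13 - 1*18)) = -29*(-30/(4*(1 + 4)) + (-13 - 18)) = -29*(-30*¼/5 - 31) = -29*(-30*¼*⅕ - 31) = -29*(-3/2 - 31) = -29*(-65/2) = 1885/2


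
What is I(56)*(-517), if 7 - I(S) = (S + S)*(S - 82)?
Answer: -1509123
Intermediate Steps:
I(S) = 7 - 2*S*(-82 + S) (I(S) = 7 - (S + S)*(S - 82) = 7 - 2*S*(-82 + S))
I(56)*(-517) = (7 - 2*56**2 + 164*56)*(-517) = (7 - 2*3136 + 9184)*(-517) = (7 - 6272 + 9184)*(-517) = 2919*(-517) = -1509123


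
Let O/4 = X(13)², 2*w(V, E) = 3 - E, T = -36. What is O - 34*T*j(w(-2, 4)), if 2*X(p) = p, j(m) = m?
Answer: -443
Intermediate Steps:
w(V, E) = 3/2 - E/2 (w(V, E) = (3 - E)/2 = 3/2 - E/2)
X(p) = p/2
O = 169 (O = 4*((½)*13)² = 4*(13/2)² = 4*(169/4) = 169)
O - 34*T*j(w(-2, 4)) = 169 - 34*(-36)*(3/2 - ½*4) = 169 - (-1224)*(3/2 - 2) = 169 - (-1224)*(-1)/2 = 169 - 1*612 = 169 - 612 = -443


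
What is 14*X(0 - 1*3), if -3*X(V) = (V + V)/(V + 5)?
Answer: 14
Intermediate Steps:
X(V) = -2*V/(3*(5 + V)) (X(V) = -(V + V)/(3*(V + 5)) = -2*V/(3*(5 + V)))
14*X(0 - 1*3) = 14*(-2*(0 - 1*3)/(15 + 3*(0 - 1*3))) = 14*(-2*(0 - 3)/(15 + 3*(0 - 3))) = 14*(-2*(-3)/(15 + 3*(-3))) = 14*(-2*(-3)/(15 - 9)) = 14*(-2*(-3)/6) = 14*(-2*(-3)*1/6) = 14*1 = 14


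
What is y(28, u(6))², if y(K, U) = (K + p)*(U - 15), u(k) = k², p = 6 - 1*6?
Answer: 345744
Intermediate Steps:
p = 0 (p = 6 - 6 = 0)
y(K, U) = K*(-15 + U) (y(K, U) = (K + 0)*(U - 15) = K*(-15 + U))
y(28, u(6))² = (28*(-15 + 6²))² = (28*(-15 + 36))² = (28*21)² = 588² = 345744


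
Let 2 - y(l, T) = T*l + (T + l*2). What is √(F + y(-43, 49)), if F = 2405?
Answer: √4551 ≈ 67.461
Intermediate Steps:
y(l, T) = 2 - T - 2*l - T*l (y(l, T) = 2 - (T*l + (T + l*2)) = 2 - (T*l + (T + 2*l)) = 2 - (T + 2*l + T*l) = 2 + (-T - 2*l - T*l) = 2 - T - 2*l - T*l)
√(F + y(-43, 49)) = √(2405 + (2 - 1*49 - 2*(-43) - 1*49*(-43))) = √(2405 + (2 - 49 + 86 + 2107)) = √(2405 + 2146) = √4551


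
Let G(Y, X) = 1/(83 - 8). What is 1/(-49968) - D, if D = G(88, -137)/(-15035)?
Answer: -359219/18781722000 ≈ -1.9126e-5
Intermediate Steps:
G(Y, X) = 1/75
D = -1/1127625 (D = (1/75)/(-15035) = (1/75)*(-1/15035) = -1/1127625 ≈ -8.8682e-7)
1/(-49968) - D = 1/(-49968) - 1*(-1/1127625) = -1/49968 + 1/1127625 = -359219/18781722000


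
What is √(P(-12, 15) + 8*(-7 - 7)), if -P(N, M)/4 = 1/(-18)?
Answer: I*√1006/3 ≈ 10.572*I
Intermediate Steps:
P(N, M) = 2/9 (P(N, M) = -4/(-18) = -4*(-1/18) = 2/9)
√(P(-12, 15) + 8*(-7 - 7)) = √(2/9 + 8*(-7 - 7)) = √(2/9 + 8*(-14)) = √(2/9 - 112) = √(-1006/9) = I*√1006/3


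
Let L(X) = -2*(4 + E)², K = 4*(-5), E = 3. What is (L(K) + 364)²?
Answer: 70756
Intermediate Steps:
K = -20
L(X) = -98 (L(X) = -2*(4 + 3)² = -2*7² = -2*49 = -98)
(L(K) + 364)² = (-98 + 364)² = 266² = 70756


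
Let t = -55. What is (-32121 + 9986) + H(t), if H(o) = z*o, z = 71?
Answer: -26040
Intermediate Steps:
H(o) = 71*o
(-32121 + 9986) + H(t) = (-32121 + 9986) + 71*(-55) = -22135 - 3905 = -26040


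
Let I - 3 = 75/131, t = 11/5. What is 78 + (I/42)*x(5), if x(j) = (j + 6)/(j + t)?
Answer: 429871/5502 ≈ 78.130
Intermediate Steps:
t = 11/5 (t = 11*(⅕) = 11/5 ≈ 2.2000)
x(j) = (6 + j)/(11/5 + j) (x(j) = (j + 6)/(j + 11/5) = (6 + j)/(11/5 + j))
I = 468/131 (I = 3 + 75/131 = 468/131 ≈ 3.5725)
78 + (I/42)*x(5) = 78 + ((468/131)/42)*(5*(6 + 5)/(11 + 5*5)) = 78 + ((468/131)*(1/42))*(5*11/(11 + 25)) = 78 + 78*(5*11/36)/917 = 78 + 78*(5*(1/36)*11)/917 = 78 + (78/917)*(55/36) = 78 + 715/5502 = 429871/5502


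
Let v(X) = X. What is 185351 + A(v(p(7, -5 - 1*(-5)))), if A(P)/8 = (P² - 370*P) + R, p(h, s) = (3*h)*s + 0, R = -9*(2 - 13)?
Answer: 186143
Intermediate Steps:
R = 99 (R = -9*(-11) = 99)
p(h, s) = 3*h*s (p(h, s) = 3*h*s + 0 = 3*h*s)
A(P) = 792 - 2960*P + 8*P² (A(P) = 8*((P² - 370*P) + 99) = 8*(99 + P² - 370*P) = 792 - 2960*P + 8*P²)
185351 + A(v(p(7, -5 - 1*(-5)))) = 185351 + (792 - 8880*7*(-5 - 1*(-5)) + 8*(3*7*(-5 - 1*(-5)))²) = 185351 + (792 - 8880*7*(-5 + 5) + 8*(3*7*(-5 + 5))²) = 185351 + (792 - 8880*7*0 + 8*(3*7*0)²) = 185351 + (792 - 2960*0 + 8*0²) = 185351 + (792 + 0 + 8*0) = 185351 + (792 + 0 + 0) = 185351 + 792 = 186143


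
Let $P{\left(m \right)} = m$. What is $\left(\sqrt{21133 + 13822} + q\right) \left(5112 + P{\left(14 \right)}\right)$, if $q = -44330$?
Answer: $-227235580 + 5126 \sqrt{34955} \approx -2.2628 \cdot 10^{8}$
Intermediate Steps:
$\left(\sqrt{21133 + 13822} + q\right) \left(5112 + P{\left(14 \right)}\right) = \left(\sqrt{21133 + 13822} - 44330\right) \left(5112 + 14\right) = \left(\sqrt{34955} - 44330\right) 5126 = \left(-44330 + \sqrt{34955}\right) 5126 = -227235580 + 5126 \sqrt{34955}$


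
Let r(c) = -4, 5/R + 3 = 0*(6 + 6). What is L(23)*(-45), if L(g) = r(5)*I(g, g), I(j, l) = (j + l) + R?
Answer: 7980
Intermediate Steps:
R = -5/3 (R = 5/(-3 + 0*(6 + 6)) = 5/(-3 + 0*12) = 5/(-3 + 0) = 5/(-3) = 5*(-⅓) = -5/3 ≈ -1.6667)
I(j, l) = -5/3 + j + l (I(j, l) = (j + l) - 5/3 = -5/3 + j + l)
L(g) = 20/3 - 8*g (L(g) = -4*(-5/3 + g + g) = -4*(-5/3 + 2*g) = 20/3 - 8*g)
L(23)*(-45) = (20/3 - 8*23)*(-45) = (20/3 - 184)*(-45) = -532/3*(-45) = 7980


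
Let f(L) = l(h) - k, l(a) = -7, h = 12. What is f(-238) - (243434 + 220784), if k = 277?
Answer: -464502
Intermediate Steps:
f(L) = -284 (f(L) = -7 - 1*277 = -7 - 277 = -284)
f(-238) - (243434 + 220784) = -284 - (243434 + 220784) = -284 - 1*464218 = -284 - 464218 = -464502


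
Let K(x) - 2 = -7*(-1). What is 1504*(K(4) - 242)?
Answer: -350432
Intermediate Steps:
K(x) = 9 (K(x) = 2 - 7*(-1) = 2 + 7 = 9)
1504*(K(4) - 242) = 1504*(9 - 242) = 1504*(-233) = -350432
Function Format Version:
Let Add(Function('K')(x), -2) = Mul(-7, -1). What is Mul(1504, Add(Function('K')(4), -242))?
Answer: -350432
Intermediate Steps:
Function('K')(x) = 9 (Function('K')(x) = Add(2, Mul(-7, -1)) = Add(2, 7) = 9)
Mul(1504, Add(Function('K')(4), -242)) = Mul(1504, Add(9, -242)) = Mul(1504, -233) = -350432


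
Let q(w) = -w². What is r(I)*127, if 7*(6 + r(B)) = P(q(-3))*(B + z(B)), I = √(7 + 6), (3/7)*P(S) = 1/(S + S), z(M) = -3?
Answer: -13589/18 - 127*√13/54 ≈ -763.42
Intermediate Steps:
P(S) = 7/(6*S) (P(S) = 7/(3*(S + S)) = 7/(3*((2*S))) = 7*(1/(2*S))/3 = 7/(6*S))
I = √13 ≈ 3.6056
r(B) = -107/18 - B/54 (r(B) = -6 + ((7/(6*((-1*(-3)²))))*(B - 3))/7 = -6 + ((7/(6*((-1*9))))*(-3 + B))/7 = -6 + (((7/6)/(-9))*(-3 + B))/7 = -6 + (((7/6)*(-⅑))*(-3 + B))/7 = -6 + (-7*(-3 + B)/54)/7 = -6 + (7/18 - 7*B/54)/7 = -6 + (1/18 - B/54) = -107/18 - B/54)
r(I)*127 = (-107/18 - √13/54)*127 = -13589/18 - 127*√13/54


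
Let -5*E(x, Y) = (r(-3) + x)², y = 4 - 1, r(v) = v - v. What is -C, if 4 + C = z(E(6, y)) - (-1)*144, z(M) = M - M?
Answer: -140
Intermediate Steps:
r(v) = 0
y = 3
E(x, Y) = -x²/5 (E(x, Y) = -(0 + x)²/5 = -x²/5)
z(M) = 0
C = 140 (C = -4 + (0 - (-1)*144) = -4 + (0 - 1*(-144)) = -4 + (0 + 144) = -4 + 144 = 140)
-C = -1*140 = -140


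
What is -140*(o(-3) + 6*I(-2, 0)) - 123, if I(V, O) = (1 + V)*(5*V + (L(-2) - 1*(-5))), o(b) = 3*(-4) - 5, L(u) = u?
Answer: -3623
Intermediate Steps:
o(b) = -17 (o(b) = -12 - 5 = -17)
I(V, O) = (1 + V)*(3 + 5*V) (I(V, O) = (1 + V)*(5*V + (-2 - 1*(-5))) = (1 + V)*(5*V + (-2 + 5)) = (1 + V)*(5*V + 3) = (1 + V)*(3 + 5*V))
-140*(o(-3) + 6*I(-2, 0)) - 123 = -140*(-17 + 6*(3 + 5*(-2)² + 8*(-2))) - 123 = -140*(-17 + 6*(3 + 5*4 - 16)) - 123 = -140*(-17 + 6*(3 + 20 - 16)) - 123 = -140*(-17 + 6*7) - 123 = -140*(-17 + 42) - 123 = -140*25 - 123 = -3500 - 123 = -3623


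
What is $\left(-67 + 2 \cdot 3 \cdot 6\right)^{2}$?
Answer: $961$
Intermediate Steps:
$\left(-67 + 2 \cdot 3 \cdot 6\right)^{2} = \left(-67 + 6 \cdot 6\right)^{2} = \left(-67 + 36\right)^{2} = \left(-31\right)^{2} = 961$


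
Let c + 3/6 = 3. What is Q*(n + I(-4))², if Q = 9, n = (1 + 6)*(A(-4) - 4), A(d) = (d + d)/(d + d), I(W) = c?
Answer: 12321/4 ≈ 3080.3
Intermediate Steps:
c = 5/2 (c = -½ + 3 = 5/2 ≈ 2.5000)
I(W) = 5/2
A(d) = 1 (A(d) = (2*d)/((2*d)) = (2*d)*(1/(2*d)) = 1)
n = -21 (n = (1 + 6)*(1 - 4) = 7*(-3) = -21)
Q*(n + I(-4))² = 9*(-21 + 5/2)² = 9*(-37/2)² = 9*(1369/4) = 12321/4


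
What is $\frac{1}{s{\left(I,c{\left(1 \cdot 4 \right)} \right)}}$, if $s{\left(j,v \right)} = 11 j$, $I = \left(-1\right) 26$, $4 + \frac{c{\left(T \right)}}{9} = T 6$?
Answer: $- \frac{1}{286} \approx -0.0034965$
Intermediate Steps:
$c{\left(T \right)} = -36 + 54 T$ ($c{\left(T \right)} = -36 + 9 T 6 = -36 + 9 \cdot 6 T = -36 + 54 T$)
$I = -26$
$\frac{1}{s{\left(I,c{\left(1 \cdot 4 \right)} \right)}} = \frac{1}{11 \left(-26\right)} = \frac{1}{-286} = - \frac{1}{286}$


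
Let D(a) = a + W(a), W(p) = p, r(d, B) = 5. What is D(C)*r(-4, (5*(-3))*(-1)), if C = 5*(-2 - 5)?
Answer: -350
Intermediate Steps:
C = -35 (C = 5*(-7) = -35)
D(a) = 2*a (D(a) = a + a = 2*a)
D(C)*r(-4, (5*(-3))*(-1)) = (2*(-35))*5 = -70*5 = -350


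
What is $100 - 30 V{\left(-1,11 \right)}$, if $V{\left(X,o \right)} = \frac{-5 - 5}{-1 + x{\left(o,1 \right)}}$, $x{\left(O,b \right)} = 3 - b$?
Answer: $400$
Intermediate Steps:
$V{\left(X,o \right)} = -10$ ($V{\left(X,o \right)} = \frac{-5 - 5}{-1 + \left(3 - 1\right)} = - \frac{10}{-1 + \left(3 - 1\right)} = - \frac{10}{-1 + 2} = - \frac{10}{1} = \left(-10\right) 1 = -10$)
$100 - 30 V{\left(-1,11 \right)} = 100 - -300 = 100 + 300 = 400$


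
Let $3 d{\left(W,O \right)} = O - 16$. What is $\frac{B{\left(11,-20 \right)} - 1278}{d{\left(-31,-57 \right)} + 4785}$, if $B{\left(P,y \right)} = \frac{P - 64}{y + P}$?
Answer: $- \frac{11449}{42846} \approx -0.26721$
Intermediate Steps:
$B{\left(P,y \right)} = \frac{-64 + P}{P + y}$
$d{\left(W,O \right)} = - \frac{16}{3} + \frac{O}{3}$ ($d{\left(W,O \right)} = \frac{O - 16}{3} = \frac{-16 + O}{3} = - \frac{16}{3} + \frac{O}{3}$)
$\frac{B{\left(11,-20 \right)} - 1278}{d{\left(-31,-57 \right)} + 4785} = \frac{\frac{-64 + 11}{11 - 20} - 1278}{\left(- \frac{16}{3} + \frac{1}{3} \left(-57\right)\right) + 4785} = \frac{\frac{1}{-9} \left(-53\right) - 1278}{\left(- \frac{16}{3} - 19\right) + 4785} = \frac{\left(- \frac{1}{9}\right) \left(-53\right) - 1278}{- \frac{73}{3} + 4785} = \frac{\frac{53}{9} - 1278}{\frac{14282}{3}} = \left(- \frac{11449}{9}\right) \frac{3}{14282} = - \frac{11449}{42846}$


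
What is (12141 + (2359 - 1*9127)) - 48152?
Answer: -42779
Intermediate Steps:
(12141 + (2359 - 1*9127)) - 48152 = (12141 + (2359 - 9127)) - 48152 = (12141 - 6768) - 48152 = 5373 - 48152 = -42779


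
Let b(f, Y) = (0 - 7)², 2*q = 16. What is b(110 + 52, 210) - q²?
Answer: -15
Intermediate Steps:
q = 8 (q = (½)*16 = 8)
b(f, Y) = 49 (b(f, Y) = (-7)² = 49)
b(110 + 52, 210) - q² = 49 - 1*8² = 49 - 1*64 = 49 - 64 = -15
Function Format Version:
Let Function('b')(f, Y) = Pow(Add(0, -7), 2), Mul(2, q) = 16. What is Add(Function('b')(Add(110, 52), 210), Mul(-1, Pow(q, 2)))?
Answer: -15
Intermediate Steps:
q = 8 (q = Mul(Rational(1, 2), 16) = 8)
Function('b')(f, Y) = 49 (Function('b')(f, Y) = Pow(-7, 2) = 49)
Add(Function('b')(Add(110, 52), 210), Mul(-1, Pow(q, 2))) = Add(49, Mul(-1, Pow(8, 2))) = Add(49, Mul(-1, 64)) = Add(49, -64) = -15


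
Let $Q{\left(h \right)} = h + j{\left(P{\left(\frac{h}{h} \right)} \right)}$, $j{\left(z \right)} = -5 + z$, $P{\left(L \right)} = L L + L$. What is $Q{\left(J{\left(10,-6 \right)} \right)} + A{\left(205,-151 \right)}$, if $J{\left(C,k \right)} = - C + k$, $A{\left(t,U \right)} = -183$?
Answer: $-202$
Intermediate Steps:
$P{\left(L \right)} = L + L^{2}$ ($P{\left(L \right)} = L^{2} + L = L + L^{2}$)
$J{\left(C,k \right)} = k - C$
$Q{\left(h \right)} = -3 + h$ ($Q{\left(h \right)} = h + \left(-5 + \frac{h}{h} \left(1 + \frac{h}{h}\right)\right) = h - \left(5 - \left(1 + 1\right)\right) = h + \left(-5 + 1 \cdot 2\right) = h + \left(-5 + 2\right) = h - 3 = -3 + h$)
$Q{\left(J{\left(10,-6 \right)} \right)} + A{\left(205,-151 \right)} = \left(-3 - 16\right) - 183 = -19 - 183 = -202$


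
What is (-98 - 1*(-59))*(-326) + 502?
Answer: 13216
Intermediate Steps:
(-98 - 1*(-59))*(-326) + 502 = (-98 + 59)*(-326) + 502 = -39*(-326) + 502 = 12714 + 502 = 13216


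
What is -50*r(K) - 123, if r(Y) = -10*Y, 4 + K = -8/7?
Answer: -18861/7 ≈ -2694.4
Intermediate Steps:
K = -36/7 (K = -4 - 8/7 = -36/7 ≈ -5.1429)
-50*r(K) - 123 = -(-500)*(-36)/7 - 123 = -50*360/7 - 123 = -18000/7 - 123 = -18861/7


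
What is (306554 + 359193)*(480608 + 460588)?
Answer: 626598413412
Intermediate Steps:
(306554 + 359193)*(480608 + 460588) = 665747*941196 = 626598413412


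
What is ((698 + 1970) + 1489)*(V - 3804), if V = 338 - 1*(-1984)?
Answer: -6160674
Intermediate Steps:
V = 2322 (V = 338 + 1984 = 2322)
((698 + 1970) + 1489)*(V - 3804) = ((698 + 1970) + 1489)*(2322 - 3804) = (2668 + 1489)*(-1482) = 4157*(-1482) = -6160674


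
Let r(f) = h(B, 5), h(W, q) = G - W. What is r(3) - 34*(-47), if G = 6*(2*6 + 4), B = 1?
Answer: 1693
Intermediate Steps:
G = 96 (G = 6*(12 + 4) = 6*16 = 96)
h(W, q) = 96 - W
r(f) = 95 (r(f) = 96 - 1*1 = 96 - 1 = 95)
r(3) - 34*(-47) = 95 - 34*(-47) = 95 + 1598 = 1693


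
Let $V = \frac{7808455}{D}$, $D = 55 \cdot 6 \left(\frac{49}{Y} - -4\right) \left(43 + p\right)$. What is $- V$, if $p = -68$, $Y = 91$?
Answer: $\frac{20301983}{97350} \approx 208.55$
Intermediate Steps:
$D = - \frac{486750}{13}$ ($D = 55 \cdot 6 \left(\frac{49}{91} - -4\right) \left(43 - 68\right) = 330 \left(49 \cdot \frac{1}{91} + 4\right) \left(-25\right) = 330 \left(\frac{7}{13} + 4\right) \left(-25\right) = 330 \cdot \frac{59}{13} \left(-25\right) = 330 \left(- \frac{1475}{13}\right) = - \frac{486750}{13} \approx -37442.0$)
$V = - \frac{20301983}{97350}$ ($V = \frac{7808455}{- \frac{486750}{13}} = 7808455 \left(- \frac{13}{486750}\right) = - \frac{20301983}{97350} \approx -208.55$)
$- V = \left(-1\right) \left(- \frac{20301983}{97350}\right) = \frac{20301983}{97350}$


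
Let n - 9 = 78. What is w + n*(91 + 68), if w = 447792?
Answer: 461625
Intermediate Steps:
n = 87 (n = 9 + 78 = 87)
w + n*(91 + 68) = 447792 + 87*(91 + 68) = 447792 + 87*159 = 447792 + 13833 = 461625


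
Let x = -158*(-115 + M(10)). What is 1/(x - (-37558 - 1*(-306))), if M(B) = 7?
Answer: 1/54316 ≈ 1.8411e-5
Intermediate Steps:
x = 17064 (x = -158*(-115 + 7) = -158*(-108) = 17064)
1/(x - (-37558 - 1*(-306))) = 1/(17064 - (-37558 - 1*(-306))) = 1/(17064 - (-37558 + 306)) = 1/(17064 - 1*(-37252)) = 1/(17064 + 37252) = 1/54316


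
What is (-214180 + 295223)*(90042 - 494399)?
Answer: -32770304351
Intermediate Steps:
(-214180 + 295223)*(90042 - 494399) = 81043*(-404357) = -32770304351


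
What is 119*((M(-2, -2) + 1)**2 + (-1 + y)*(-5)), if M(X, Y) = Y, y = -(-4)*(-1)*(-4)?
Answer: -8806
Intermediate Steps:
y = 16 (y = -1*4*(-4) = -4*(-4) = 16)
119*((M(-2, -2) + 1)**2 + (-1 + y)*(-5)) = 119*((-2 + 1)**2 + (-1 + 16)*(-5)) = 119*((-1)**2 + 15*(-5)) = 119*(1 - 75) = 119*(-74) = -8806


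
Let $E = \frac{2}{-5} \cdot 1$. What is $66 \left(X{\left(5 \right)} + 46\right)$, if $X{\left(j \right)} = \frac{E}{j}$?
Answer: $\frac{75768}{25} \approx 3030.7$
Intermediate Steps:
$E = - \frac{2}{5}$ ($E = 2 \left(- \frac{1}{5}\right) 1 = \left(- \frac{2}{5}\right) 1 = - \frac{2}{5} \approx -0.4$)
$X{\left(j \right)} = - \frac{2}{5 j}$
$66 \left(X{\left(5 \right)} + 46\right) = 66 \left(- \frac{2}{5 \cdot 5} + 46\right) = 66 \left(\left(- \frac{2}{5}\right) \frac{1}{5} + 46\right) = 66 \left(- \frac{2}{25} + 46\right) = 66 \cdot \frac{1148}{25} = \frac{75768}{25}$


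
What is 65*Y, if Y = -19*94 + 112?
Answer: -108810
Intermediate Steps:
Y = -1674 (Y = -1786 + 112 = -1674)
65*Y = 65*(-1674) = -108810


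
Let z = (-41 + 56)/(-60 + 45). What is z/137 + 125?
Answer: 17124/137 ≈ 124.99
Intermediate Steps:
z = -1 (z = 15/(-15) = 15*(-1/15) = -1)
z/137 + 125 = -1/137 + 125 = 17124/137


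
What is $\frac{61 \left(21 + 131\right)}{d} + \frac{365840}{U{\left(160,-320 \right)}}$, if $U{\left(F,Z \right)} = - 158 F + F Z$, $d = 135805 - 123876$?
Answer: $- \frac{45687285}{11404124} \approx -4.0062$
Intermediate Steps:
$d = 11929$ ($d = 135805 - 123876 = 11929$)
$\frac{61 \left(21 + 131\right)}{d} + \frac{365840}{U{\left(160,-320 \right)}} = \frac{61 \left(21 + 131\right)}{11929} + \frac{365840}{160 \left(-158 - 320\right)} = 61 \cdot 152 \cdot \frac{1}{11929} + \frac{365840}{160 \left(-478\right)} = 9272 \cdot \frac{1}{11929} + \frac{365840}{-76480} = \frac{9272}{11929} + 365840 \left(- \frac{1}{76480}\right) = \frac{9272}{11929} - \frac{4573}{956} = - \frac{45687285}{11404124}$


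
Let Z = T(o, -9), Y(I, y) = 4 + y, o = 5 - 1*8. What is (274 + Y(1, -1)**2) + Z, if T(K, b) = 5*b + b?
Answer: 229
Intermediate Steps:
o = -3 (o = 5 - 8 = -3)
T(K, b) = 6*b
Z = -54 (Z = 6*(-9) = -54)
(274 + Y(1, -1)**2) + Z = (274 + (4 - 1)**2) - 54 = (274 + 3**2) - 54 = (274 + 9) - 54 = 283 - 54 = 229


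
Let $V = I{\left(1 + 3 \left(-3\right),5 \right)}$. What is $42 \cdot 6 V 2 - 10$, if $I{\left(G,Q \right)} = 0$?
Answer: $-10$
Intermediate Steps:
$V = 0$
$42 \cdot 6 V 2 - 10 = 42 \cdot 6 \cdot 0 \cdot 2 - 10 = 42 \cdot 0 \cdot 2 - 10 = 42 \cdot 0 - 10 = 0 - 10 = -10$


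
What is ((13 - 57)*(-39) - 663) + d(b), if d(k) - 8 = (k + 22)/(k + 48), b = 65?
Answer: 119980/113 ≈ 1061.8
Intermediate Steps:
d(k) = 8 + (22 + k)/(48 + k) (d(k) = 8 + (k + 22)/(k + 48) = 8 + (22 + k)/(48 + k))
((13 - 57)*(-39) - 663) + d(b) = ((13 - 57)*(-39) - 663) + (406 + 9*65)/(48 + 65) = (-44*(-39) - 663) + (406 + 585)/113 = (1716 - 663) + (1/113)*991 = 1053 + 991/113 = 119980/113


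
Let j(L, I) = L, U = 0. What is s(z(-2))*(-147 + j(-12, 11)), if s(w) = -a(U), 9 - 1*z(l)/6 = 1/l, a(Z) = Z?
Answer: 0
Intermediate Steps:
z(l) = 54 - 6/l
s(w) = 0 (s(w) = -1*0 = 0)
s(z(-2))*(-147 + j(-12, 11)) = 0*(-147 - 12) = 0*(-159) = 0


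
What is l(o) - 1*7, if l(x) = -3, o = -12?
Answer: -10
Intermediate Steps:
l(o) - 1*7 = -3 - 1*7 = -3 - 7 = -10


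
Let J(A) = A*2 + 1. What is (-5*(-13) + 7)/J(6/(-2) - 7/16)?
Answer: -576/47 ≈ -12.255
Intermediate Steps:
J(A) = 1 + 2*A (J(A) = 2*A + 1 = 1 + 2*A)
(-5*(-13) + 7)/J(6/(-2) - 7/16) = (-5*(-13) + 7)/(1 + 2*(6/(-2) - 7/16)) = (65 + 7)/(1 + 2*(6*(-1/2) - 7*1/16)) = 72/(1 + 2*(-3 - 7/16)) = 72/(1 + 2*(-55/16)) = 72/(1 - 55/8) = 72/(-47/8) = 72*(-8/47) = -576/47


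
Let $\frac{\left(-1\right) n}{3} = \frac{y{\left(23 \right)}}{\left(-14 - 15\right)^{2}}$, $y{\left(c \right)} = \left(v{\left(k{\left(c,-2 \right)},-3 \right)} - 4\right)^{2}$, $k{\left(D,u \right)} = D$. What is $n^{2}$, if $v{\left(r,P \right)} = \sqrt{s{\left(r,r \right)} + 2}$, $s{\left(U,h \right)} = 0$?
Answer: $\frac{4068}{707281} - \frac{2592 \sqrt{2}}{707281} \approx 0.00056888$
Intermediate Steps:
$v{\left(r,P \right)} = \sqrt{2}$ ($v{\left(r,P \right)} = \sqrt{0 + 2} = \sqrt{2}$)
$y{\left(c \right)} = \left(-4 + \sqrt{2}\right)^{2}$ ($y{\left(c \right)} = \left(\sqrt{2} - 4\right)^{2} = \left(-4 + \sqrt{2}\right)^{2}$)
$n = - \frac{3 \left(4 - \sqrt{2}\right)^{2}}{841}$ ($n = - 3 \frac{\left(4 - \sqrt{2}\right)^{2}}{\left(-14 - 15\right)^{2}} = - 3 \frac{\left(4 - \sqrt{2}\right)^{2}}{\left(-29\right)^{2}} = - 3 \frac{\left(4 - \sqrt{2}\right)^{2}}{841} = - \frac{3 \left(4 - \sqrt{2}\right)^{2}}{841} \approx -0.023851$)
$n^{2} = \left(- \frac{54}{841} + \frac{24 \sqrt{2}}{841}\right)^{2}$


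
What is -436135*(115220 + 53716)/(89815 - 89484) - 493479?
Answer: -73842243909/331 ≈ -2.2309e+8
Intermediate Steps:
-436135*(115220 + 53716)/(89815 - 89484) - 493479 = -436135/(331/168936) - 493479 = -436135/(331*(1/168936)) - 493479 = -436135/331/168936 - 493479 = -436135*168936/331 - 493479 = -73678902360/331 - 493479 = -73842243909/331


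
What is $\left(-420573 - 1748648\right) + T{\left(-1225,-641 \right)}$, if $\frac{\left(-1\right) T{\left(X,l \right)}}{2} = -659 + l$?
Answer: $-2166621$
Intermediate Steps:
$T{\left(X,l \right)} = 1318 - 2 l$ ($T{\left(X,l \right)} = - 2 \left(-659 + l\right) = 1318 - 2 l$)
$\left(-420573 - 1748648\right) + T{\left(-1225,-641 \right)} = \left(-420573 - 1748648\right) + \left(1318 - -1282\right) = -2169221 + \left(1318 + 1282\right) = -2169221 + 2600 = -2166621$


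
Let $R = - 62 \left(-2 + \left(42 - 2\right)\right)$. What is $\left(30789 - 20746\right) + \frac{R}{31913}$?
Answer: $\frac{320499903}{31913} \approx 10043.0$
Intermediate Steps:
$R = -2356$ ($R = - 62 \left(-2 + \left(42 - 2\right)\right) = - 62 \left(-2 + 40\right) = \left(-62\right) 38 = -2356$)
$\left(30789 - 20746\right) + \frac{R}{31913} = \left(30789 - 20746\right) - \frac{2356}{31913} = 10043 - \frac{2356}{31913} = \frac{320499903}{31913}$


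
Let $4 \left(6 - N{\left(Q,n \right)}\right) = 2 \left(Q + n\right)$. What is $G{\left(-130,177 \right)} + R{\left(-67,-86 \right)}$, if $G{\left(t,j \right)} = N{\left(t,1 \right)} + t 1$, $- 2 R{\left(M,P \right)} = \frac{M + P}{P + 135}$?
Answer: $- \frac{2839}{49} \approx -57.939$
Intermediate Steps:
$R{\left(M,P \right)} = - \frac{M + P}{2 \left(135 + P\right)}$ ($R{\left(M,P \right)} = - \frac{\left(M + P\right) \frac{1}{P + 135}}{2} = - \frac{\left(M + P\right) \frac{1}{135 + P}}{2} = - \frac{\frac{1}{135 + P} \left(M + P\right)}{2} = - \frac{M + P}{2 \left(135 + P\right)}$)
$N{\left(Q,n \right)} = 6 - \frac{Q}{2} - \frac{n}{2}$ ($N{\left(Q,n \right)} = 6 - \frac{2 \left(Q + n\right)}{4} = 6 - \frac{2 Q + 2 n}{4} = 6 - \left(\frac{Q}{2} + \frac{n}{2}\right) = 6 - \frac{Q}{2} - \frac{n}{2}$)
$G{\left(t,j \right)} = \frac{11}{2} + \frac{t}{2}$ ($G{\left(t,j \right)} = \left(6 - \frac{t}{2} - \frac{1}{2}\right) + t 1 = \left(6 - \frac{t}{2} - \frac{1}{2}\right) + t = \left(\frac{11}{2} - \frac{t}{2}\right) + t = \frac{11}{2} + \frac{t}{2}$)
$G{\left(-130,177 \right)} + R{\left(-67,-86 \right)} = \left(\frac{11}{2} + \frac{1}{2} \left(-130\right)\right) + \frac{\left(-1\right) \left(-67\right) - -86}{2 \left(135 - 86\right)} = \left(\frac{11}{2} - 65\right) + \frac{67 + 86}{2 \cdot 49} = - \frac{119}{2} + \frac{1}{2} \cdot \frac{1}{49} \cdot 153 = - \frac{119}{2} + \frac{153}{98} = - \frac{2839}{49}$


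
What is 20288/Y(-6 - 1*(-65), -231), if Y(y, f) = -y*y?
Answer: -20288/3481 ≈ -5.8282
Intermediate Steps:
Y(y, f) = -y**2
20288/Y(-6 - 1*(-65), -231) = 20288/((-(-6 - 1*(-65))**2)) = 20288/((-(-6 + 65)**2)) = 20288/((-1*59**2)) = 20288/((-1*3481)) = 20288/(-3481) = 20288*(-1/3481) = -20288/3481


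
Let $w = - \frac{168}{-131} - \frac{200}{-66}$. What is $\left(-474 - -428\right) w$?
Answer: $- \frac{857624}{4323} \approx -198.39$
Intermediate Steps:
$w = \frac{18644}{4323}$ ($w = \left(-168\right) \left(- \frac{1}{131}\right) - - \frac{100}{33} = \frac{168}{131} + \frac{100}{33} = \frac{18644}{4323} \approx 4.3127$)
$\left(-474 - -428\right) w = \left(-474 - -428\right) \frac{18644}{4323} = \left(-474 + 428\right) \frac{18644}{4323} = \left(-46\right) \frac{18644}{4323} = - \frac{857624}{4323}$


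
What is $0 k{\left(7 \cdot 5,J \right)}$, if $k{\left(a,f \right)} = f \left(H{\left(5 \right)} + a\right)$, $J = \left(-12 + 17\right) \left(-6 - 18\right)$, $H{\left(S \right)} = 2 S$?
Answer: $0$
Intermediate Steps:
$J = -120$ ($J = 5 \left(-24\right) = -120$)
$k{\left(a,f \right)} = f \left(10 + a\right)$ ($k{\left(a,f \right)} = f \left(2 \cdot 5 + a\right) = f \left(10 + a\right)$)
$0 k{\left(7 \cdot 5,J \right)} = 0 \left(- 120 \left(10 + 7 \cdot 5\right)\right) = 0 \left(- 120 \left(10 + 35\right)\right) = 0 \left(\left(-120\right) 45\right) = 0 \left(-5400\right) = 0$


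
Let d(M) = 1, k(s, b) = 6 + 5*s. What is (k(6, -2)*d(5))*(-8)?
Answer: -288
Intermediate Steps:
(k(6, -2)*d(5))*(-8) = ((6 + 5*6)*1)*(-8) = ((6 + 30)*1)*(-8) = (36*1)*(-8) = 36*(-8) = -288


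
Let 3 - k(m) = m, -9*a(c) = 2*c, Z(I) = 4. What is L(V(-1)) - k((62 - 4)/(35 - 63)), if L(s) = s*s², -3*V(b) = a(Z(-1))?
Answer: -1390325/275562 ≈ -5.0454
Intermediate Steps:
a(c) = -2*c/9
V(b) = 8/27 (V(b) = -(-2)*4/27 = -⅓*(-8/9) = 8/27)
k(m) = 3 - m
L(s) = s³
L(V(-1)) - k((62 - 4)/(35 - 63)) = (8/27)³ - (3 - (62 - 4)/(35 - 63)) = 512/19683 - (3 - 58/(-28)) = 512/19683 - (3 - 58*(-1)/28) = 512/19683 - (3 - 1*(-29/14)) = 512/19683 - (3 + 29/14) = 512/19683 - 1*71/14 = 512/19683 - 71/14 = -1390325/275562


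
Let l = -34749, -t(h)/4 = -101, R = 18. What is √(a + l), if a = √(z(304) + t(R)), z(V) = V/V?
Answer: 3*√(-3861 + √5) ≈ 186.36*I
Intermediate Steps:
z(V) = 1
t(h) = 404 (t(h) = -4*(-101) = 404)
a = 9*√5 (a = √(1 + 404) = √405 = 9*√5 ≈ 20.125)
√(a + l) = √(9*√5 - 34749) = √(-34749 + 9*√5)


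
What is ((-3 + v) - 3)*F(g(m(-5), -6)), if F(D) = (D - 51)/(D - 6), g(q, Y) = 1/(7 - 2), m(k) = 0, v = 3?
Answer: -762/29 ≈ -26.276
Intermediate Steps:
g(q, Y) = 1/5
F(D) = (-51 + D)/(-6 + D)
((-3 + v) - 3)*F(g(m(-5), -6)) = ((-3 + 3) - 3)*((-51 + 1/5)/(-6 + 1/5)) = (0 - 3)*(-254/5/(-29/5)) = -(-15)*(-254)/(29*5) = -3*254/29 = -762/29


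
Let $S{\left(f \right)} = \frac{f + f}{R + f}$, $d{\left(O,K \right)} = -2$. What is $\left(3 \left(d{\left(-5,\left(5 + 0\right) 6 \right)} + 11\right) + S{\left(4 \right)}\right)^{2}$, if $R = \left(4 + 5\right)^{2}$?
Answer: $\frac{5303809}{7225} \approx 734.09$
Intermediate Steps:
$R = 81$ ($R = 9^{2} = 81$)
$S{\left(f \right)} = \frac{2 f}{81 + f}$ ($S{\left(f \right)} = \frac{f + f}{81 + f} = \frac{2 f}{81 + f}$)
$\left(3 \left(d{\left(-5,\left(5 + 0\right) 6 \right)} + 11\right) + S{\left(4 \right)}\right)^{2} = \left(3 \left(-2 + 11\right) + 2 \cdot 4 \frac{1}{81 + 4}\right)^{2} = \left(3 \cdot 9 + 2 \cdot 4 \cdot \frac{1}{85}\right)^{2} = \left(27 + 2 \cdot 4 \cdot \frac{1}{85}\right)^{2} = \left(27 + \frac{8}{85}\right)^{2} = \left(\frac{2303}{85}\right)^{2} = \frac{5303809}{7225}$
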